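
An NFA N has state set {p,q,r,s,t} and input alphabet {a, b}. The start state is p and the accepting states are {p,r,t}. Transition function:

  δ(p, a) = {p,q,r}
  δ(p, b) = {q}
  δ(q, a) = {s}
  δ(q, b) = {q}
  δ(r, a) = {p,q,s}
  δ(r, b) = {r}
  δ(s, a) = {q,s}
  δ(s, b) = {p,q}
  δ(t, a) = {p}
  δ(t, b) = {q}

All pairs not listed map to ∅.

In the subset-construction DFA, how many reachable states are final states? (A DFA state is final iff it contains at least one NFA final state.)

Start state of the DFA: {p}.
{p} --a--> {p,q,r}  [new]
{p} --b--> {q}  [new]
{p,q,r} --a--> {p,q,r,s}  [new]
{p,q,r} --b--> {q,r}  [new]
{q} --a--> {s}  [new]
{q} --b--> {q}  [seen]
{p,q,r,s} --a--> {p,q,r,s}  [seen]
{p,q,r,s} --b--> {p,q,r}  [seen]
{q,r} --a--> {p,q,s}  [new]
{q,r} --b--> {q,r}  [seen]
{s} --a--> {q,s}  [new]
{s} --b--> {p,q}  [new]
{p,q,s} --a--> {p,q,r,s}  [seen]
{p,q,s} --b--> {p,q}  [seen]
{q,s} --a--> {q,s}  [seen]
{q,s} --b--> {p,q}  [seen]
{p,q} --a--> {p,q,r,s}  [seen]
{p,q} --b--> {q}  [seen]
Reachable DFA states: {p}, {p,q,r}, {q}, {p,q,r,s}, {q,r}, {s}, {p,q,s}, {q,s}, {p,q}.
Accepting DFA states (contain an NFA accepting state): {p}, {p,q,r}, {p,q,r,s}, {q,r}, {p,q,s}, {p,q}.

6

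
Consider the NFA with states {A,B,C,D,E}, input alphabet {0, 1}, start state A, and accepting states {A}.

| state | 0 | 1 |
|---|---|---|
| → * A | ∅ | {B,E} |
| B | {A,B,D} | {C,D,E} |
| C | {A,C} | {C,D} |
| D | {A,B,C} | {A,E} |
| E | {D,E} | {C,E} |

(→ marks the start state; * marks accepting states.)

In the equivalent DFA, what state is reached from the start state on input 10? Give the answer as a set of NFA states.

Start: {A}.
δ(A,1) = {B,E}.
Union: {B,E}.
After 1: {B,E}.
δ(B,0) = {A,B,D}; δ(E,0) = {D,E}.
Union: {A,B,D,E}.
After 0: {A,B,D,E}.

{A,B,D,E}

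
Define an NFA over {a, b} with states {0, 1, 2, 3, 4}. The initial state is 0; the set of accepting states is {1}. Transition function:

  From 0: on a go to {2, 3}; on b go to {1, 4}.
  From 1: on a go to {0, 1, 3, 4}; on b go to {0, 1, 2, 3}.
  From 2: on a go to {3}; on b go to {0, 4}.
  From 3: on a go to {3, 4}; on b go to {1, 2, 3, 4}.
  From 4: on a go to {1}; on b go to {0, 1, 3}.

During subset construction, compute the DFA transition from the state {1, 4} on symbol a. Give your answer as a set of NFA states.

{0, 1, 3, 4}

δ(1,a) = {0, 1, 3, 4}; δ(4,a) = {1}.
Union: {0, 1, 3, 4}.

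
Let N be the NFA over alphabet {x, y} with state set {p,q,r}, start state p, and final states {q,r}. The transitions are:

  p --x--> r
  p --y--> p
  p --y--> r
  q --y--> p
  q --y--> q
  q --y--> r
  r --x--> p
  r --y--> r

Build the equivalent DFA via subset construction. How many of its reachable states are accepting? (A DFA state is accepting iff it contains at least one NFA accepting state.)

Start state of the DFA: {p}.
{p} --x--> {r}  [new]
{p} --y--> {p,r}  [new]
{r} --x--> {p}  [seen]
{r} --y--> {r}  [seen]
{p,r} --x--> {p,r}  [seen]
{p,r} --y--> {p,r}  [seen]
Reachable DFA states: {p}, {r}, {p,r}.
Accepting DFA states (contain an NFA accepting state): {r}, {p,r}.

2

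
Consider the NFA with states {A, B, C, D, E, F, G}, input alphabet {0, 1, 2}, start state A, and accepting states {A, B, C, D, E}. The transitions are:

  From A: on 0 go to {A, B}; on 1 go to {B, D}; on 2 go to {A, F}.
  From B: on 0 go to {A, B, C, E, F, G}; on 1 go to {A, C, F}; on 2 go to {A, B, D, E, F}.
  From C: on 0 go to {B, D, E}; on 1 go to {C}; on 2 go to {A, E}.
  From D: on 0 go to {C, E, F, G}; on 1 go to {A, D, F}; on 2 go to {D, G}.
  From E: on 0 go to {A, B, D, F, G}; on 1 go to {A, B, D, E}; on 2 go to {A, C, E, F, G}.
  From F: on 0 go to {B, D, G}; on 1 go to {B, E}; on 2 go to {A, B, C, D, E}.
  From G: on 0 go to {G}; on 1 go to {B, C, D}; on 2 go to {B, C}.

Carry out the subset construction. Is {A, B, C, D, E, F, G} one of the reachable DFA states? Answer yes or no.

yes

Start state of the DFA: {A}.
{A} --0--> {A, B}  [new]
{A} --1--> {B, D}  [new]
{A} --2--> {A, F}  [new]
{A, B} --0--> {A, B, C, E, F, G}  [new]
{A, B} --1--> {A, B, C, D, F}  [new]
{A, B} --2--> {A, B, D, E, F}  [new]
{B, D} --0--> {A, B, C, E, F, G}  [seen]
{B, D} --1--> {A, C, D, F}  [new]
{B, D} --2--> {A, B, D, E, F, G}  [new]
{A, F} --0--> {A, B, D, G}  [new]
{A, F} --1--> {B, D, E}  [new]
{A, F} --2--> {A, B, C, D, E, F}  [new]
{A, B, C, E, F, G} --0--> {A, B, C, D, E, F, G}  [new]
{A, B, C, E, F, G} --1--> {A, B, C, D, E, F}  [seen]
{A, B, C, E, F, G} --2--> {A, B, C, D, E, F, G}  [seen]
{A, B, C, D, F} --0--> {A, B, C, D, E, F, G}  [seen]
{A, B, C, D, F} --1--> {A, B, C, D, E, F}  [seen]
{A, B, C, D, F} --2--> {A, B, C, D, E, F, G}  [seen]
{A, B, D, E, F} --0--> {A, B, C, D, E, F, G}  [seen]
{A, B, D, E, F} --1--> {A, B, C, D, E, F}  [seen]
{A, B, D, E, F} --2--> {A, B, C, D, E, F, G}  [seen]
{A, C, D, F} --0--> {A, B, C, D, E, F, G}  [seen]
{A, C, D, F} --1--> {A, B, C, D, E, F}  [seen]
{A, C, D, F} --2--> {A, B, C, D, E, F, G}  [seen]
{A, B, D, E, F, G} --0--> {A, B, C, D, E, F, G}  [seen]
{A, B, D, E, F, G} --1--> {A, B, C, D, E, F}  [seen]
{A, B, D, E, F, G} --2--> {A, B, C, D, E, F, G}  [seen]
{A, B, D, G} --0--> {A, B, C, E, F, G}  [seen]
{A, B, D, G} --1--> {A, B, C, D, F}  [seen]
{A, B, D, G} --2--> {A, B, C, D, E, F, G}  [seen]
{B, D, E} --0--> {A, B, C, D, E, F, G}  [seen]
{B, D, E} --1--> {A, B, C, D, E, F}  [seen]
{B, D, E} --2--> {A, B, C, D, E, F, G}  [seen]
{A, B, C, D, E, F} --0--> {A, B, C, D, E, F, G}  [seen]
{A, B, C, D, E, F} --1--> {A, B, C, D, E, F}  [seen]
{A, B, C, D, E, F} --2--> {A, B, C, D, E, F, G}  [seen]
{A, B, C, D, E, F, G} --0--> {A, B, C, D, E, F, G}  [seen]
{A, B, C, D, E, F, G} --1--> {A, B, C, D, E, F}  [seen]
{A, B, C, D, E, F, G} --2--> {A, B, C, D, E, F, G}  [seen]
Reachable DFA states: {A}, {A, B}, {B, D}, {A, F}, {A, B, C, E, F, G}, {A, B, C, D, F}, {A, B, D, E, F}, {A, C, D, F}, {A, B, D, E, F, G}, {A, B, D, G}, {B, D, E}, {A, B, C, D, E, F}, {A, B, C, D, E, F, G}.
{A, B, C, D, E, F, G} is among them.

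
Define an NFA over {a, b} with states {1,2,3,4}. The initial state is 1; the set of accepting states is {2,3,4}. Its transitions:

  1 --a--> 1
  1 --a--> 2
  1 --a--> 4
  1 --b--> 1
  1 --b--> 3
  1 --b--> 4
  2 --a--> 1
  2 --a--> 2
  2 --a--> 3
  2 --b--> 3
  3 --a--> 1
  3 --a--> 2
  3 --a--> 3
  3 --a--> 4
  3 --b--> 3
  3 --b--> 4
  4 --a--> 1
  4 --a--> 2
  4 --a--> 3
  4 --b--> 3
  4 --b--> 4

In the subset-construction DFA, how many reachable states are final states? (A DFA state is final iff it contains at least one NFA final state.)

3

Start state of the DFA: {1}.
{1} --a--> {1,2,4}  [new]
{1} --b--> {1,3,4}  [new]
{1,2,4} --a--> {1,2,3,4}  [new]
{1,2,4} --b--> {1,3,4}  [seen]
{1,3,4} --a--> {1,2,3,4}  [seen]
{1,3,4} --b--> {1,3,4}  [seen]
{1,2,3,4} --a--> {1,2,3,4}  [seen]
{1,2,3,4} --b--> {1,3,4}  [seen]
Reachable DFA states: {1}, {1,2,4}, {1,3,4}, {1,2,3,4}.
Accepting DFA states (contain an NFA accepting state): {1,2,4}, {1,3,4}, {1,2,3,4}.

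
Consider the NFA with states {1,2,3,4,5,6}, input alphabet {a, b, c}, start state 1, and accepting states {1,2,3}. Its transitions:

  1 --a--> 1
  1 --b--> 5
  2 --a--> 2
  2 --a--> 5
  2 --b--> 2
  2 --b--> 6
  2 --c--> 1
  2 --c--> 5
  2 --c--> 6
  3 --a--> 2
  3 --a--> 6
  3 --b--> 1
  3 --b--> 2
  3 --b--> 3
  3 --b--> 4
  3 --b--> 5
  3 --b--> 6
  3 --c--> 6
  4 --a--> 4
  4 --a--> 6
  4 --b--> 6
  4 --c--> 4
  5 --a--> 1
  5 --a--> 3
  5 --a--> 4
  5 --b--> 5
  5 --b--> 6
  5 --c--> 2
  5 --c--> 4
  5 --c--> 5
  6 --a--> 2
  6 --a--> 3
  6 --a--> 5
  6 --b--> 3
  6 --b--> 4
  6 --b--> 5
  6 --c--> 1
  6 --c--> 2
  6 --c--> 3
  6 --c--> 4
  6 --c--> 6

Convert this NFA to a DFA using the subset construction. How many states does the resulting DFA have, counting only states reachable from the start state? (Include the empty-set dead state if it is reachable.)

15

Start state of the DFA: {1}.
{1} --a--> {1}  [seen]
{1} --b--> {5}  [new]
{1} --c--> ∅  [new]
{5} --a--> {1,3,4}  [new]
{5} --b--> {5,6}  [new]
{5} --c--> {2,4,5}  [new]
∅ --a--> ∅  [seen]
∅ --b--> ∅  [seen]
∅ --c--> ∅  [seen]
{1,3,4} --a--> {1,2,4,6}  [new]
{1,3,4} --b--> {1,2,3,4,5,6}  [new]
{1,3,4} --c--> {4,6}  [new]
{5,6} --a--> {1,2,3,4,5}  [new]
{5,6} --b--> {3,4,5,6}  [new]
{5,6} --c--> {1,2,3,4,5,6}  [seen]
{2,4,5} --a--> {1,2,3,4,5,6}  [seen]
{2,4,5} --b--> {2,5,6}  [new]
{2,4,5} --c--> {1,2,4,5,6}  [new]
{1,2,4,6} --a--> {1,2,3,4,5,6}  [seen]
{1,2,4,6} --b--> {2,3,4,5,6}  [new]
{1,2,4,6} --c--> {1,2,3,4,5,6}  [seen]
{1,2,3,4,5,6} --a--> {1,2,3,4,5,6}  [seen]
{1,2,3,4,5,6} --b--> {1,2,3,4,5,6}  [seen]
{1,2,3,4,5,6} --c--> {1,2,3,4,5,6}  [seen]
{4,6} --a--> {2,3,4,5,6}  [seen]
{4,6} --b--> {3,4,5,6}  [seen]
{4,6} --c--> {1,2,3,4,6}  [new]
{1,2,3,4,5} --a--> {1,2,3,4,5,6}  [seen]
{1,2,3,4,5} --b--> {1,2,3,4,5,6}  [seen]
{1,2,3,4,5} --c--> {1,2,4,5,6}  [seen]
{3,4,5,6} --a--> {1,2,3,4,5,6}  [seen]
{3,4,5,6} --b--> {1,2,3,4,5,6}  [seen]
{3,4,5,6} --c--> {1,2,3,4,5,6}  [seen]
{2,5,6} --a--> {1,2,3,4,5}  [seen]
{2,5,6} --b--> {2,3,4,5,6}  [seen]
{2,5,6} --c--> {1,2,3,4,5,6}  [seen]
{1,2,4,5,6} --a--> {1,2,3,4,5,6}  [seen]
{1,2,4,5,6} --b--> {2,3,4,5,6}  [seen]
{1,2,4,5,6} --c--> {1,2,3,4,5,6}  [seen]
{2,3,4,5,6} --a--> {1,2,3,4,5,6}  [seen]
{2,3,4,5,6} --b--> {1,2,3,4,5,6}  [seen]
{2,3,4,5,6} --c--> {1,2,3,4,5,6}  [seen]
{1,2,3,4,6} --a--> {1,2,3,4,5,6}  [seen]
{1,2,3,4,6} --b--> {1,2,3,4,5,6}  [seen]
{1,2,3,4,6} --c--> {1,2,3,4,5,6}  [seen]
Reachable DFA states: {1}, {5}, ∅, {1,3,4}, {5,6}, {2,4,5}, {1,2,4,6}, {1,2,3,4,5,6}, {4,6}, {1,2,3,4,5}, {3,4,5,6}, {2,5,6}, {1,2,4,5,6}, {2,3,4,5,6}, {1,2,3,4,6}.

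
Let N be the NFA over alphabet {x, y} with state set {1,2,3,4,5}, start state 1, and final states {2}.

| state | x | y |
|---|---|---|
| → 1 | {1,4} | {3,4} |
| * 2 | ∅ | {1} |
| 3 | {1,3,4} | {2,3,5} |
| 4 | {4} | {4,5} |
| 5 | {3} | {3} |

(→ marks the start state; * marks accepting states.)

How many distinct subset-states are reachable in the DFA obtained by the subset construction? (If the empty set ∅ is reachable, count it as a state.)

7

Start state of the DFA: {1}.
{1} --x--> {1,4}  [new]
{1} --y--> {3,4}  [new]
{1,4} --x--> {1,4}  [seen]
{1,4} --y--> {3,4,5}  [new]
{3,4} --x--> {1,3,4}  [new]
{3,4} --y--> {2,3,4,5}  [new]
{3,4,5} --x--> {1,3,4}  [seen]
{3,4,5} --y--> {2,3,4,5}  [seen]
{1,3,4} --x--> {1,3,4}  [seen]
{1,3,4} --y--> {2,3,4,5}  [seen]
{2,3,4,5} --x--> {1,3,4}  [seen]
{2,3,4,5} --y--> {1,2,3,4,5}  [new]
{1,2,3,4,5} --x--> {1,3,4}  [seen]
{1,2,3,4,5} --y--> {1,2,3,4,5}  [seen]
Reachable DFA states: {1}, {1,4}, {3,4}, {3,4,5}, {1,3,4}, {2,3,4,5}, {1,2,3,4,5}.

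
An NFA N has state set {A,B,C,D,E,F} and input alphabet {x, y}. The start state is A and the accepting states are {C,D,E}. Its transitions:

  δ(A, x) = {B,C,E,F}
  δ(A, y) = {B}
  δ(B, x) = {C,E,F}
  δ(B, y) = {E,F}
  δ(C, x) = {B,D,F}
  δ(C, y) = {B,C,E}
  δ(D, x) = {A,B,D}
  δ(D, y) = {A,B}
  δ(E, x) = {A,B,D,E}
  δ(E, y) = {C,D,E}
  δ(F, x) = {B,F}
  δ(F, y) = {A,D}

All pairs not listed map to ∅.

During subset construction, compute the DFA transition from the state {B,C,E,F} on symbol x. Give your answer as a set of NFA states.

δ(B,x) = {C,E,F}; δ(C,x) = {B,D,F}; δ(E,x) = {A,B,D,E}; δ(F,x) = {B,F}.
Union: {A,B,C,D,E,F}.

{A,B,C,D,E,F}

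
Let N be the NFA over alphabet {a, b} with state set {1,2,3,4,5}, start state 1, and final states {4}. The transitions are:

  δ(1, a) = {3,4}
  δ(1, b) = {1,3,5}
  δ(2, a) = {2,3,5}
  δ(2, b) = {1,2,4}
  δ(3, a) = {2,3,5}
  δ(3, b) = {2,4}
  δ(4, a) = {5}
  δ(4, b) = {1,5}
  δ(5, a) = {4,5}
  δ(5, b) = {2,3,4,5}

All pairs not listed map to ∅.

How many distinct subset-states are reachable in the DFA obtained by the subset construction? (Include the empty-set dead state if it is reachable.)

7

Start state of the DFA: {1}.
{1} --a--> {3,4}  [new]
{1} --b--> {1,3,5}  [new]
{3,4} --a--> {2,3,5}  [new]
{3,4} --b--> {1,2,4,5}  [new]
{1,3,5} --a--> {2,3,4,5}  [new]
{1,3,5} --b--> {1,2,3,4,5}  [new]
{2,3,5} --a--> {2,3,4,5}  [seen]
{2,3,5} --b--> {1,2,3,4,5}  [seen]
{1,2,4,5} --a--> {2,3,4,5}  [seen]
{1,2,4,5} --b--> {1,2,3,4,5}  [seen]
{2,3,4,5} --a--> {2,3,4,5}  [seen]
{2,3,4,5} --b--> {1,2,3,4,5}  [seen]
{1,2,3,4,5} --a--> {2,3,4,5}  [seen]
{1,2,3,4,5} --b--> {1,2,3,4,5}  [seen]
Reachable DFA states: {1}, {3,4}, {1,3,5}, {2,3,5}, {1,2,4,5}, {2,3,4,5}, {1,2,3,4,5}.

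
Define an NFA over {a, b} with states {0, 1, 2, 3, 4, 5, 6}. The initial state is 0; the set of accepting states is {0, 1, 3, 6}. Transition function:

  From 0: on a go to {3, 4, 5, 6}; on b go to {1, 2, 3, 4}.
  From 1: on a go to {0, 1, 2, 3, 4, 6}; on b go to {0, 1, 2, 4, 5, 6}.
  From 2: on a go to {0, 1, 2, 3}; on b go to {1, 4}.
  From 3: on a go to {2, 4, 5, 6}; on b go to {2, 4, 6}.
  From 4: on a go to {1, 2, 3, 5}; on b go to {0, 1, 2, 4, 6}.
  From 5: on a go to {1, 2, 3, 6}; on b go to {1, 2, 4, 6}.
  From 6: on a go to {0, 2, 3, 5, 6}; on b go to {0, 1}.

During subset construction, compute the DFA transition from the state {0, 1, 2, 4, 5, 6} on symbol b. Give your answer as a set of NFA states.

{0, 1, 2, 3, 4, 5, 6}

δ(0,b) = {1, 2, 3, 4}; δ(1,b) = {0, 1, 2, 4, 5, 6}; δ(2,b) = {1, 4}; δ(4,b) = {0, 1, 2, 4, 6}; δ(5,b) = {1, 2, 4, 6}; δ(6,b) = {0, 1}.
Union: {0, 1, 2, 3, 4, 5, 6}.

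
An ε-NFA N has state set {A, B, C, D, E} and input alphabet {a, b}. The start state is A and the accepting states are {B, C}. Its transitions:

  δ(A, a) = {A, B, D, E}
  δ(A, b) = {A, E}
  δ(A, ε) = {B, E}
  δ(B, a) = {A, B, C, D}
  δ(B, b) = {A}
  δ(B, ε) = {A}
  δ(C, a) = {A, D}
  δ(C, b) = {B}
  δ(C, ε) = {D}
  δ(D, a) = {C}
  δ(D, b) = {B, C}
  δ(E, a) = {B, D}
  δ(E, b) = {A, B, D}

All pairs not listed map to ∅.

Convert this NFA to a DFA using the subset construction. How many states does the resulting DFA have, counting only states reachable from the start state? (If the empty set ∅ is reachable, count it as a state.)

Start state of the DFA: {A, B, E} (ε-closure of the NFA start).
{A, B, E} --a--> {A, B, C, D, E}  [new]
{A, B, E} --b--> {A, B, D, E}  [new]
{A, B, C, D, E} --a--> {A, B, C, D, E}  [seen]
{A, B, C, D, E} --b--> {A, B, C, D, E}  [seen]
{A, B, D, E} --a--> {A, B, C, D, E}  [seen]
{A, B, D, E} --b--> {A, B, C, D, E}  [seen]
Reachable DFA states: {A, B, E}, {A, B, C, D, E}, {A, B, D, E}.

3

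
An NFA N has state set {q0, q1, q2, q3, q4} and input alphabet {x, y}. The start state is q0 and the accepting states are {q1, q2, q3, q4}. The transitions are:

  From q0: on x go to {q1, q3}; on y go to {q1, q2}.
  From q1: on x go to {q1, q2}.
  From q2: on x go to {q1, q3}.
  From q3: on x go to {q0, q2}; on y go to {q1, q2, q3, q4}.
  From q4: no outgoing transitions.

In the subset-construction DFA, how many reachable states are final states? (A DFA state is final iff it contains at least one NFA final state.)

6

Start state of the DFA: {q0}.
{q0} --x--> {q1, q3}  [new]
{q0} --y--> {q1, q2}  [new]
{q1, q3} --x--> {q0, q1, q2}  [new]
{q1, q3} --y--> {q1, q2, q3, q4}  [new]
{q1, q2} --x--> {q1, q2, q3}  [new]
{q1, q2} --y--> ∅  [new]
{q0, q1, q2} --x--> {q1, q2, q3}  [seen]
{q0, q1, q2} --y--> {q1, q2}  [seen]
{q1, q2, q3, q4} --x--> {q0, q1, q2, q3}  [new]
{q1, q2, q3, q4} --y--> {q1, q2, q3, q4}  [seen]
{q1, q2, q3} --x--> {q0, q1, q2, q3}  [seen]
{q1, q2, q3} --y--> {q1, q2, q3, q4}  [seen]
∅ --x--> ∅  [seen]
∅ --y--> ∅  [seen]
{q0, q1, q2, q3} --x--> {q0, q1, q2, q3}  [seen]
{q0, q1, q2, q3} --y--> {q1, q2, q3, q4}  [seen]
Reachable DFA states: {q0}, {q1, q3}, {q1, q2}, {q0, q1, q2}, {q1, q2, q3, q4}, {q1, q2, q3}, ∅, {q0, q1, q2, q3}.
Accepting DFA states (contain an NFA accepting state): {q1, q3}, {q1, q2}, {q0, q1, q2}, {q1, q2, q3, q4}, {q1, q2, q3}, {q0, q1, q2, q3}.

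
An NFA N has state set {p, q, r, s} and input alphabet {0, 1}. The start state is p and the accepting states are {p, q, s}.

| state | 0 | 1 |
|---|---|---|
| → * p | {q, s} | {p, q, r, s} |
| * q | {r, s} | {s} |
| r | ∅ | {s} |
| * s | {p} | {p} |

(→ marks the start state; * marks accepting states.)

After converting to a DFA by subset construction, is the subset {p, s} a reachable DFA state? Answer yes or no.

Start state of the DFA: {p}.
{p} --0--> {q, s}  [new]
{p} --1--> {p, q, r, s}  [new]
{q, s} --0--> {p, r, s}  [new]
{q, s} --1--> {p, s}  [new]
{p, q, r, s} --0--> {p, q, r, s}  [seen]
{p, q, r, s} --1--> {p, q, r, s}  [seen]
{p, r, s} --0--> {p, q, s}  [new]
{p, r, s} --1--> {p, q, r, s}  [seen]
{p, s} --0--> {p, q, s}  [seen]
{p, s} --1--> {p, q, r, s}  [seen]
{p, q, s} --0--> {p, q, r, s}  [seen]
{p, q, s} --1--> {p, q, r, s}  [seen]
Reachable DFA states: {p}, {q, s}, {p, q, r, s}, {p, r, s}, {p, s}, {p, q, s}.
{p, s} is among them.

yes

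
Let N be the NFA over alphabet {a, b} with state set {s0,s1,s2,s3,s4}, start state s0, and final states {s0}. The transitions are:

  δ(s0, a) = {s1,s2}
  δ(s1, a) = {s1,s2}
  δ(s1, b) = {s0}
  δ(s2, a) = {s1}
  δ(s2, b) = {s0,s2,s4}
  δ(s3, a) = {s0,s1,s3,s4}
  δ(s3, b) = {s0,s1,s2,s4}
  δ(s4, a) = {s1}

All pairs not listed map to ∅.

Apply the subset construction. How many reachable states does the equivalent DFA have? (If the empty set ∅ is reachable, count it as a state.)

Start state of the DFA: {s0}.
{s0} --a--> {s1,s2}  [new]
{s0} --b--> ∅  [new]
{s1,s2} --a--> {s1,s2}  [seen]
{s1,s2} --b--> {s0,s2,s4}  [new]
∅ --a--> ∅  [seen]
∅ --b--> ∅  [seen]
{s0,s2,s4} --a--> {s1,s2}  [seen]
{s0,s2,s4} --b--> {s0,s2,s4}  [seen]
Reachable DFA states: {s0}, {s1,s2}, ∅, {s0,s2,s4}.

4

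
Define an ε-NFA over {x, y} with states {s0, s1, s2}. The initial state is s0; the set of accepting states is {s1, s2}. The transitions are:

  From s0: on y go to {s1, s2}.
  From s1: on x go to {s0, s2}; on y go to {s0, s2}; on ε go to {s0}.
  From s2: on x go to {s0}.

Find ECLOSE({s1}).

{s0, s1}

Begin with {s1}.
s1 →ε {s0}; add s0.
ε-closure = {s0, s1}.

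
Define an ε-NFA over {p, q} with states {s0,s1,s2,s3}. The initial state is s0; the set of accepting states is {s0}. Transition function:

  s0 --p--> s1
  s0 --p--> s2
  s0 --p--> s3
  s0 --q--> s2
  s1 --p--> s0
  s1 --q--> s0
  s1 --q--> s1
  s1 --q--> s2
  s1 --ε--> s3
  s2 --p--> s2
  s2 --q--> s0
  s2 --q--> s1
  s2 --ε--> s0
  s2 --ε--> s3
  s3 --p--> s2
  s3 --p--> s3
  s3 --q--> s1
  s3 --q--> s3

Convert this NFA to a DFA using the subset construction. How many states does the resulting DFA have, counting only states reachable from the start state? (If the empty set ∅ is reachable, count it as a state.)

Start state of the DFA: {s0} (ε-closure of the NFA start).
{s0} --p--> {s0,s1,s2,s3}  [new]
{s0} --q--> {s0,s2,s3}  [new]
{s0,s1,s2,s3} --p--> {s0,s1,s2,s3}  [seen]
{s0,s1,s2,s3} --q--> {s0,s1,s2,s3}  [seen]
{s0,s2,s3} --p--> {s0,s1,s2,s3}  [seen]
{s0,s2,s3} --q--> {s0,s1,s2,s3}  [seen]
Reachable DFA states: {s0}, {s0,s1,s2,s3}, {s0,s2,s3}.

3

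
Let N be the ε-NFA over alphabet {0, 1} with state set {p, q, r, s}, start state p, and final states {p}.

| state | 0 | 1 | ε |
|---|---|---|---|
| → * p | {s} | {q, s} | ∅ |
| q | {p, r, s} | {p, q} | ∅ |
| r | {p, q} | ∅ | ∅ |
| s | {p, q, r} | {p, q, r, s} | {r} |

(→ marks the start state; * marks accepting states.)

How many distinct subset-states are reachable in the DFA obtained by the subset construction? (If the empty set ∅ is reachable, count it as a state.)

5

Start state of the DFA: {p} (ε-closure of the NFA start).
{p} --0--> {r, s}  [new]
{p} --1--> {q, r, s}  [new]
{r, s} --0--> {p, q, r}  [new]
{r, s} --1--> {p, q, r, s}  [new]
{q, r, s} --0--> {p, q, r, s}  [seen]
{q, r, s} --1--> {p, q, r, s}  [seen]
{p, q, r} --0--> {p, q, r, s}  [seen]
{p, q, r} --1--> {p, q, r, s}  [seen]
{p, q, r, s} --0--> {p, q, r, s}  [seen]
{p, q, r, s} --1--> {p, q, r, s}  [seen]
Reachable DFA states: {p}, {r, s}, {q, r, s}, {p, q, r}, {p, q, r, s}.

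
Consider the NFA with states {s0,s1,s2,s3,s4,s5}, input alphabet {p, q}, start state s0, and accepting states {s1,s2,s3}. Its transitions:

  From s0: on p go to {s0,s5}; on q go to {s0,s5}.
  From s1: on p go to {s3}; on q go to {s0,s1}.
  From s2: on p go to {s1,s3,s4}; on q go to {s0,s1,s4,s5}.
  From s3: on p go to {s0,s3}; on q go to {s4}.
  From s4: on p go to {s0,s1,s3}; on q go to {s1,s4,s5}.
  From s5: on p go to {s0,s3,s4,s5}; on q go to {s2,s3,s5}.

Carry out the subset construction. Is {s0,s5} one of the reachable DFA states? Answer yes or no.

yes

Start state of the DFA: {s0}.
{s0} --p--> {s0,s5}  [new]
{s0} --q--> {s0,s5}  [seen]
{s0,s5} --p--> {s0,s3,s4,s5}  [new]
{s0,s5} --q--> {s0,s2,s3,s5}  [new]
{s0,s3,s4,s5} --p--> {s0,s1,s3,s4,s5}  [new]
{s0,s3,s4,s5} --q--> {s0,s1,s2,s3,s4,s5}  [new]
{s0,s2,s3,s5} --p--> {s0,s1,s3,s4,s5}  [seen]
{s0,s2,s3,s5} --q--> {s0,s1,s2,s3,s4,s5}  [seen]
{s0,s1,s3,s4,s5} --p--> {s0,s1,s3,s4,s5}  [seen]
{s0,s1,s3,s4,s5} --q--> {s0,s1,s2,s3,s4,s5}  [seen]
{s0,s1,s2,s3,s4,s5} --p--> {s0,s1,s3,s4,s5}  [seen]
{s0,s1,s2,s3,s4,s5} --q--> {s0,s1,s2,s3,s4,s5}  [seen]
Reachable DFA states: {s0}, {s0,s5}, {s0,s3,s4,s5}, {s0,s2,s3,s5}, {s0,s1,s3,s4,s5}, {s0,s1,s2,s3,s4,s5}.
{s0,s5} is among them.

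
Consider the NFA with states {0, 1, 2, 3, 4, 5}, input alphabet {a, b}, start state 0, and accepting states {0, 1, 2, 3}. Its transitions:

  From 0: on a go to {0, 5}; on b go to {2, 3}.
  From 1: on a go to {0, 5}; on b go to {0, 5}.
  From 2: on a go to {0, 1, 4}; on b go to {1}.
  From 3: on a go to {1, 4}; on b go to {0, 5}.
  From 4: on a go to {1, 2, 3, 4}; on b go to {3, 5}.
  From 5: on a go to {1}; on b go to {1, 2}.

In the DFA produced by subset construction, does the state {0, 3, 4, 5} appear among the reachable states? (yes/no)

no

Start state of the DFA: {0}.
{0} --a--> {0, 5}  [new]
{0} --b--> {2, 3}  [new]
{0, 5} --a--> {0, 1, 5}  [new]
{0, 5} --b--> {1, 2, 3}  [new]
{2, 3} --a--> {0, 1, 4}  [new]
{2, 3} --b--> {0, 1, 5}  [seen]
{0, 1, 5} --a--> {0, 1, 5}  [seen]
{0, 1, 5} --b--> {0, 1, 2, 3, 5}  [new]
{1, 2, 3} --a--> {0, 1, 4, 5}  [new]
{1, 2, 3} --b--> {0, 1, 5}  [seen]
{0, 1, 4} --a--> {0, 1, 2, 3, 4, 5}  [new]
{0, 1, 4} --b--> {0, 2, 3, 5}  [new]
{0, 1, 2, 3, 5} --a--> {0, 1, 4, 5}  [seen]
{0, 1, 2, 3, 5} --b--> {0, 1, 2, 3, 5}  [seen]
{0, 1, 4, 5} --a--> {0, 1, 2, 3, 4, 5}  [seen]
{0, 1, 4, 5} --b--> {0, 1, 2, 3, 5}  [seen]
{0, 1, 2, 3, 4, 5} --a--> {0, 1, 2, 3, 4, 5}  [seen]
{0, 1, 2, 3, 4, 5} --b--> {0, 1, 2, 3, 5}  [seen]
{0, 2, 3, 5} --a--> {0, 1, 4, 5}  [seen]
{0, 2, 3, 5} --b--> {0, 1, 2, 3, 5}  [seen]
Reachable DFA states: {0}, {0, 5}, {2, 3}, {0, 1, 5}, {1, 2, 3}, {0, 1, 4}, {0, 1, 2, 3, 5}, {0, 1, 4, 5}, {0, 1, 2, 3, 4, 5}, {0, 2, 3, 5}.
{0, 3, 4, 5} is not among them.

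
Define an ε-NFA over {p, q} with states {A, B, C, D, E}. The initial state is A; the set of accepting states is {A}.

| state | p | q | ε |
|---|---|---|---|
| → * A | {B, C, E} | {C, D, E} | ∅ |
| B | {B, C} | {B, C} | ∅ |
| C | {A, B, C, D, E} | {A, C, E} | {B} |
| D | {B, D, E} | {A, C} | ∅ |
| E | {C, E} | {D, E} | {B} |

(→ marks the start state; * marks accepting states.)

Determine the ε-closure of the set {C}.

Begin with {C}.
C →ε {B}; add B.
ε-closure = {B, C}.

{B, C}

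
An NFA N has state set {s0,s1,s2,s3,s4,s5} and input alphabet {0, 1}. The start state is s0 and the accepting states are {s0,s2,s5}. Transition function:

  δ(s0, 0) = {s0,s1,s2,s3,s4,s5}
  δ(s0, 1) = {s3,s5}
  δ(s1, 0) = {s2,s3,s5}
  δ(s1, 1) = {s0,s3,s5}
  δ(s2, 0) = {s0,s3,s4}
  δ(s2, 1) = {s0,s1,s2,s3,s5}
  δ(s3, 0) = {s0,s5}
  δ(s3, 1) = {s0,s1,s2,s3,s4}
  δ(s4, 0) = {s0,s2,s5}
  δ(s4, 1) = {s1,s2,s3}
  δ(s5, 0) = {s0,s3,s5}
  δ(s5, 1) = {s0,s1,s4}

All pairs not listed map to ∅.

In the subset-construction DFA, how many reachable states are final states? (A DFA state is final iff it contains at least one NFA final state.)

5

Start state of the DFA: {s0}.
{s0} --0--> {s0,s1,s2,s3,s4,s5}  [new]
{s0} --1--> {s3,s5}  [new]
{s0,s1,s2,s3,s4,s5} --0--> {s0,s1,s2,s3,s4,s5}  [seen]
{s0,s1,s2,s3,s4,s5} --1--> {s0,s1,s2,s3,s4,s5}  [seen]
{s3,s5} --0--> {s0,s3,s5}  [new]
{s3,s5} --1--> {s0,s1,s2,s3,s4}  [new]
{s0,s3,s5} --0--> {s0,s1,s2,s3,s4,s5}  [seen]
{s0,s3,s5} --1--> {s0,s1,s2,s3,s4,s5}  [seen]
{s0,s1,s2,s3,s4} --0--> {s0,s1,s2,s3,s4,s5}  [seen]
{s0,s1,s2,s3,s4} --1--> {s0,s1,s2,s3,s4,s5}  [seen]
Reachable DFA states: {s0}, {s0,s1,s2,s3,s4,s5}, {s3,s5}, {s0,s3,s5}, {s0,s1,s2,s3,s4}.
Accepting DFA states (contain an NFA accepting state): {s0}, {s0,s1,s2,s3,s4,s5}, {s3,s5}, {s0,s3,s5}, {s0,s1,s2,s3,s4}.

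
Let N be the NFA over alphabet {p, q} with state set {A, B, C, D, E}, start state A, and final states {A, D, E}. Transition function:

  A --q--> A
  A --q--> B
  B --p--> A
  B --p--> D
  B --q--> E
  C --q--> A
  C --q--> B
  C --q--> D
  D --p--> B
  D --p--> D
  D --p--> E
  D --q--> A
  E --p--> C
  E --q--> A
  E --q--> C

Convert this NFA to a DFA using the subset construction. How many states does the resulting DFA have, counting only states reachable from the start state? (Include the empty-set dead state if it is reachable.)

14

Start state of the DFA: {A}.
{A} --p--> ∅  [new]
{A} --q--> {A, B}  [new]
∅ --p--> ∅  [seen]
∅ --q--> ∅  [seen]
{A, B} --p--> {A, D}  [new]
{A, B} --q--> {A, B, E}  [new]
{A, D} --p--> {B, D, E}  [new]
{A, D} --q--> {A, B}  [seen]
{A, B, E} --p--> {A, C, D}  [new]
{A, B, E} --q--> {A, B, C, E}  [new]
{B, D, E} --p--> {A, B, C, D, E}  [new]
{B, D, E} --q--> {A, C, E}  [new]
{A, C, D} --p--> {B, D, E}  [seen]
{A, C, D} --q--> {A, B, D}  [new]
{A, B, C, E} --p--> {A, C, D}  [seen]
{A, B, C, E} --q--> {A, B, C, D, E}  [seen]
{A, B, C, D, E} --p--> {A, B, C, D, E}  [seen]
{A, B, C, D, E} --q--> {A, B, C, D, E}  [seen]
{A, C, E} --p--> {C}  [new]
{A, C, E} --q--> {A, B, C, D}  [new]
{A, B, D} --p--> {A, B, D, E}  [new]
{A, B, D} --q--> {A, B, E}  [seen]
{C} --p--> ∅  [seen]
{C} --q--> {A, B, D}  [seen]
{A, B, C, D} --p--> {A, B, D, E}  [seen]
{A, B, C, D} --q--> {A, B, D, E}  [seen]
{A, B, D, E} --p--> {A, B, C, D, E}  [seen]
{A, B, D, E} --q--> {A, B, C, E}  [seen]
Reachable DFA states: {A}, ∅, {A, B}, {A, D}, {A, B, E}, {B, D, E}, {A, C, D}, {A, B, C, E}, {A, B, C, D, E}, {A, C, E}, {A, B, D}, {C}, {A, B, C, D}, {A, B, D, E}.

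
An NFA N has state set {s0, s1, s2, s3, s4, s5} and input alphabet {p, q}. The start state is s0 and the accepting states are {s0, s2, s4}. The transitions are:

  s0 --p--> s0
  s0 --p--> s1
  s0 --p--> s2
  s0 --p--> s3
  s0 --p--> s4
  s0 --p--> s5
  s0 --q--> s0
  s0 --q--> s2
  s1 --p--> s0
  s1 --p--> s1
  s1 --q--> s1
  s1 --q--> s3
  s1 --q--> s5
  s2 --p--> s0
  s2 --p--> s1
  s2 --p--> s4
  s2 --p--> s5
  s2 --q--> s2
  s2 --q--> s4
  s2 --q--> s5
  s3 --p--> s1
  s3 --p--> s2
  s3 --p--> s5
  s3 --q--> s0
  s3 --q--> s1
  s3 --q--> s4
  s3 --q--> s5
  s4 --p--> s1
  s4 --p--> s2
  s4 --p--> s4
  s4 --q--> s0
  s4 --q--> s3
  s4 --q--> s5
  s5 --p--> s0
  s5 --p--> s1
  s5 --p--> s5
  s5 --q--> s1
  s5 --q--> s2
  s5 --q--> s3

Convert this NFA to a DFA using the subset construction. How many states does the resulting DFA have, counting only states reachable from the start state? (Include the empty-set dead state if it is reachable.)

Start state of the DFA: {s0}.
{s0} --p--> {s0, s1, s2, s3, s4, s5}  [new]
{s0} --q--> {s0, s2}  [new]
{s0, s1, s2, s3, s4, s5} --p--> {s0, s1, s2, s3, s4, s5}  [seen]
{s0, s1, s2, s3, s4, s5} --q--> {s0, s1, s2, s3, s4, s5}  [seen]
{s0, s2} --p--> {s0, s1, s2, s3, s4, s5}  [seen]
{s0, s2} --q--> {s0, s2, s4, s5}  [new]
{s0, s2, s4, s5} --p--> {s0, s1, s2, s3, s4, s5}  [seen]
{s0, s2, s4, s5} --q--> {s0, s1, s2, s3, s4, s5}  [seen]
Reachable DFA states: {s0}, {s0, s1, s2, s3, s4, s5}, {s0, s2}, {s0, s2, s4, s5}.

4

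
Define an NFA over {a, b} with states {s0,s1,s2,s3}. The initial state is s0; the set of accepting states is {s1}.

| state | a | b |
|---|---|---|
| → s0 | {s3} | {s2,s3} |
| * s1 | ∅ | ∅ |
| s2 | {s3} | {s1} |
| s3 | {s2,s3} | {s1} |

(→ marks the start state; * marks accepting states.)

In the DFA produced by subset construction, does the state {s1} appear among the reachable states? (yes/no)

Start state of the DFA: {s0}.
{s0} --a--> {s3}  [new]
{s0} --b--> {s2,s3}  [new]
{s3} --a--> {s2,s3}  [seen]
{s3} --b--> {s1}  [new]
{s2,s3} --a--> {s2,s3}  [seen]
{s2,s3} --b--> {s1}  [seen]
{s1} --a--> ∅  [new]
{s1} --b--> ∅  [seen]
∅ --a--> ∅  [seen]
∅ --b--> ∅  [seen]
Reachable DFA states: {s0}, {s3}, {s2,s3}, {s1}, ∅.
{s1} is among them.

yes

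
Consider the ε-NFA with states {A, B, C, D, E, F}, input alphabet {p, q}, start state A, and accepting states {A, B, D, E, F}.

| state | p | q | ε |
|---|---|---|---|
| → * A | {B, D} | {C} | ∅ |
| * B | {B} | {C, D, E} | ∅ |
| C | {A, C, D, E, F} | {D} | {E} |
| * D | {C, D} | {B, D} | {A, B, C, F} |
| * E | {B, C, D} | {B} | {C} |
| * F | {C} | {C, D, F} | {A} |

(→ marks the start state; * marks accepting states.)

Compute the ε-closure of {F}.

{A, F}

Begin with {F}.
F →ε {A}; add A.
ε-closure = {A, F}.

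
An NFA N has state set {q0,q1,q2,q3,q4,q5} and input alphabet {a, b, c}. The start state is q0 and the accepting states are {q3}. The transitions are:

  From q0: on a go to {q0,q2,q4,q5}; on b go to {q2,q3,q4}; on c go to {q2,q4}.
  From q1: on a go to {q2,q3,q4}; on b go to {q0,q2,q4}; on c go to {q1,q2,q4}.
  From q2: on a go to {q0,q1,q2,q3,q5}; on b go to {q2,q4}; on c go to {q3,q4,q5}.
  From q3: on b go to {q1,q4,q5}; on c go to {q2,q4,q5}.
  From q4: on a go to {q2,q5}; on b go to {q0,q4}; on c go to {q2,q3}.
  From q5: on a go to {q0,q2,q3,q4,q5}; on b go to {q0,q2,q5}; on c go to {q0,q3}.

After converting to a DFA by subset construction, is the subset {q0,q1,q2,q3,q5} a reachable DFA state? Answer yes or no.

yes

Start state of the DFA: {q0}.
{q0} --a--> {q0,q2,q4,q5}  [new]
{q0} --b--> {q2,q3,q4}  [new]
{q0} --c--> {q2,q4}  [new]
{q0,q2,q4,q5} --a--> {q0,q1,q2,q3,q4,q5}  [new]
{q0,q2,q4,q5} --b--> {q0,q2,q3,q4,q5}  [new]
{q0,q2,q4,q5} --c--> {q0,q2,q3,q4,q5}  [seen]
{q2,q3,q4} --a--> {q0,q1,q2,q3,q5}  [new]
{q2,q3,q4} --b--> {q0,q1,q2,q4,q5}  [new]
{q2,q3,q4} --c--> {q2,q3,q4,q5}  [new]
{q2,q4} --a--> {q0,q1,q2,q3,q5}  [seen]
{q2,q4} --b--> {q0,q2,q4}  [new]
{q2,q4} --c--> {q2,q3,q4,q5}  [seen]
{q0,q1,q2,q3,q4,q5} --a--> {q0,q1,q2,q3,q4,q5}  [seen]
{q0,q1,q2,q3,q4,q5} --b--> {q0,q1,q2,q3,q4,q5}  [seen]
{q0,q1,q2,q3,q4,q5} --c--> {q0,q1,q2,q3,q4,q5}  [seen]
{q0,q2,q3,q4,q5} --a--> {q0,q1,q2,q3,q4,q5}  [seen]
{q0,q2,q3,q4,q5} --b--> {q0,q1,q2,q3,q4,q5}  [seen]
{q0,q2,q3,q4,q5} --c--> {q0,q2,q3,q4,q5}  [seen]
{q0,q1,q2,q3,q5} --a--> {q0,q1,q2,q3,q4,q5}  [seen]
{q0,q1,q2,q3,q5} --b--> {q0,q1,q2,q3,q4,q5}  [seen]
{q0,q1,q2,q3,q5} --c--> {q0,q1,q2,q3,q4,q5}  [seen]
{q0,q1,q2,q4,q5} --a--> {q0,q1,q2,q3,q4,q5}  [seen]
{q0,q1,q2,q4,q5} --b--> {q0,q2,q3,q4,q5}  [seen]
{q0,q1,q2,q4,q5} --c--> {q0,q1,q2,q3,q4,q5}  [seen]
{q2,q3,q4,q5} --a--> {q0,q1,q2,q3,q4,q5}  [seen]
{q2,q3,q4,q5} --b--> {q0,q1,q2,q4,q5}  [seen]
{q2,q3,q4,q5} --c--> {q0,q2,q3,q4,q5}  [seen]
{q0,q2,q4} --a--> {q0,q1,q2,q3,q4,q5}  [seen]
{q0,q2,q4} --b--> {q0,q2,q3,q4}  [new]
{q0,q2,q4} --c--> {q2,q3,q4,q5}  [seen]
{q0,q2,q3,q4} --a--> {q0,q1,q2,q3,q4,q5}  [seen]
{q0,q2,q3,q4} --b--> {q0,q1,q2,q3,q4,q5}  [seen]
{q0,q2,q3,q4} --c--> {q2,q3,q4,q5}  [seen]
Reachable DFA states: {q0}, {q0,q2,q4,q5}, {q2,q3,q4}, {q2,q4}, {q0,q1,q2,q3,q4,q5}, {q0,q2,q3,q4,q5}, {q0,q1,q2,q3,q5}, {q0,q1,q2,q4,q5}, {q2,q3,q4,q5}, {q0,q2,q4}, {q0,q2,q3,q4}.
{q0,q1,q2,q3,q5} is among them.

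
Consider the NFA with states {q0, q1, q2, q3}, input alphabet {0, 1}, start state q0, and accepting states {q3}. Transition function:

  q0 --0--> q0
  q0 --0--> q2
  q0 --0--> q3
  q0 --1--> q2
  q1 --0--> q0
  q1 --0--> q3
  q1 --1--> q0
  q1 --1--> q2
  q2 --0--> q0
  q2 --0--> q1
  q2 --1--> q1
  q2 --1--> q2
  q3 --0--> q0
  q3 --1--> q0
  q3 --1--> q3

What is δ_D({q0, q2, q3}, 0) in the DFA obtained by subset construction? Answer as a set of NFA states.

{q0, q1, q2, q3}

δ(q0,0) = {q0, q2, q3}; δ(q2,0) = {q0, q1}; δ(q3,0) = {q0}.
Union: {q0, q1, q2, q3}.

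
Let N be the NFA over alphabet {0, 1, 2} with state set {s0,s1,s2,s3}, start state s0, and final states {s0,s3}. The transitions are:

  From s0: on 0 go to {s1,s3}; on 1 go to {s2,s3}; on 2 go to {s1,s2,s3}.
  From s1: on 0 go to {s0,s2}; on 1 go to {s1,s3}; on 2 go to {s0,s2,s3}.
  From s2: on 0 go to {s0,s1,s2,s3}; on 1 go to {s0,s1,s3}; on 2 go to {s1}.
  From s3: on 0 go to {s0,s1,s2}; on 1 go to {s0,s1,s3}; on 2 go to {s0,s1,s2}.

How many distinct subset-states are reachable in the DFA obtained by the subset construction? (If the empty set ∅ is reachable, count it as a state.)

7

Start state of the DFA: {s0}.
{s0} --0--> {s1,s3}  [new]
{s0} --1--> {s2,s3}  [new]
{s0} --2--> {s1,s2,s3}  [new]
{s1,s3} --0--> {s0,s1,s2}  [new]
{s1,s3} --1--> {s0,s1,s3}  [new]
{s1,s3} --2--> {s0,s1,s2,s3}  [new]
{s2,s3} --0--> {s0,s1,s2,s3}  [seen]
{s2,s3} --1--> {s0,s1,s3}  [seen]
{s2,s3} --2--> {s0,s1,s2}  [seen]
{s1,s2,s3} --0--> {s0,s1,s2,s3}  [seen]
{s1,s2,s3} --1--> {s0,s1,s3}  [seen]
{s1,s2,s3} --2--> {s0,s1,s2,s3}  [seen]
{s0,s1,s2} --0--> {s0,s1,s2,s3}  [seen]
{s0,s1,s2} --1--> {s0,s1,s2,s3}  [seen]
{s0,s1,s2} --2--> {s0,s1,s2,s3}  [seen]
{s0,s1,s3} --0--> {s0,s1,s2,s3}  [seen]
{s0,s1,s3} --1--> {s0,s1,s2,s3}  [seen]
{s0,s1,s3} --2--> {s0,s1,s2,s3}  [seen]
{s0,s1,s2,s3} --0--> {s0,s1,s2,s3}  [seen]
{s0,s1,s2,s3} --1--> {s0,s1,s2,s3}  [seen]
{s0,s1,s2,s3} --2--> {s0,s1,s2,s3}  [seen]
Reachable DFA states: {s0}, {s1,s3}, {s2,s3}, {s1,s2,s3}, {s0,s1,s2}, {s0,s1,s3}, {s0,s1,s2,s3}.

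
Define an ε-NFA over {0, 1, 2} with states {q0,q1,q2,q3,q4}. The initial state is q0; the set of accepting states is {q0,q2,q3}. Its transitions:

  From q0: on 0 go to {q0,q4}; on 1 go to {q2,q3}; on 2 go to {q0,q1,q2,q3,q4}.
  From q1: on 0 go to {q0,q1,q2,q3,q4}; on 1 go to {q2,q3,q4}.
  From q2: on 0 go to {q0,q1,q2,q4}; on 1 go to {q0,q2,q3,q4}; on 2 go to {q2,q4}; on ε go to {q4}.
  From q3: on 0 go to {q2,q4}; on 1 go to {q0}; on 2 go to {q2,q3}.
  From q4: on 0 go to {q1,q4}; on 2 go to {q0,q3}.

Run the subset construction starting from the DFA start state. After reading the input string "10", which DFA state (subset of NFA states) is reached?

Start: {q0}.
δ(q0,1) = {q2,q3}.
Union: {q2,q3}.
ε-closure gives {q2,q3,q4}.
After 1: {q2,q3,q4}.
δ(q2,0) = {q0,q1,q2,q4}; δ(q3,0) = {q2,q4}; δ(q4,0) = {q1,q4}.
Union: {q0,q1,q2,q4}.
After 0: {q0,q1,q2,q4}.

{q0,q1,q2,q4}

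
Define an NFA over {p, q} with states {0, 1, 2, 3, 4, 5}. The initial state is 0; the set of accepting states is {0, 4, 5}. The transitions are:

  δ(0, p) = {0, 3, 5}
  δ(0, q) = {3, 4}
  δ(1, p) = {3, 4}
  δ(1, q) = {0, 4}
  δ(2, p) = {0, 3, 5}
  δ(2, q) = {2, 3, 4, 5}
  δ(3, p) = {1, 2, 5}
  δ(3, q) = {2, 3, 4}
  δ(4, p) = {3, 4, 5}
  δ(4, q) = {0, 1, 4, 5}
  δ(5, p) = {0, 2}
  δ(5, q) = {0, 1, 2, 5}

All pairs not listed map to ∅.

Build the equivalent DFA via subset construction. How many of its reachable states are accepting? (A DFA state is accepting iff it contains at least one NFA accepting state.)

6

Start state of the DFA: {0}.
{0} --p--> {0, 3, 5}  [new]
{0} --q--> {3, 4}  [new]
{0, 3, 5} --p--> {0, 1, 2, 3, 5}  [new]
{0, 3, 5} --q--> {0, 1, 2, 3, 4, 5}  [new]
{3, 4} --p--> {1, 2, 3, 4, 5}  [new]
{3, 4} --q--> {0, 1, 2, 3, 4, 5}  [seen]
{0, 1, 2, 3, 5} --p--> {0, 1, 2, 3, 4, 5}  [seen]
{0, 1, 2, 3, 5} --q--> {0, 1, 2, 3, 4, 5}  [seen]
{0, 1, 2, 3, 4, 5} --p--> {0, 1, 2, 3, 4, 5}  [seen]
{0, 1, 2, 3, 4, 5} --q--> {0, 1, 2, 3, 4, 5}  [seen]
{1, 2, 3, 4, 5} --p--> {0, 1, 2, 3, 4, 5}  [seen]
{1, 2, 3, 4, 5} --q--> {0, 1, 2, 3, 4, 5}  [seen]
Reachable DFA states: {0}, {0, 3, 5}, {3, 4}, {0, 1, 2, 3, 5}, {0, 1, 2, 3, 4, 5}, {1, 2, 3, 4, 5}.
Accepting DFA states (contain an NFA accepting state): {0}, {0, 3, 5}, {3, 4}, {0, 1, 2, 3, 5}, {0, 1, 2, 3, 4, 5}, {1, 2, 3, 4, 5}.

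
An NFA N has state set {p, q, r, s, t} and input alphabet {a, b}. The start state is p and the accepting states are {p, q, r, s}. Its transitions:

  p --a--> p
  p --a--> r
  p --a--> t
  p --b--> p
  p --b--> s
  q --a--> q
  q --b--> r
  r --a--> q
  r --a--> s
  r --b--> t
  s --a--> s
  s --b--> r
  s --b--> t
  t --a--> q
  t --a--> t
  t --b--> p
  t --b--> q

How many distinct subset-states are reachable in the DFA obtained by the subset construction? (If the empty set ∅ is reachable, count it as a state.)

Start state of the DFA: {p}.
{p} --a--> {p, r, t}  [new]
{p} --b--> {p, s}  [new]
{p, r, t} --a--> {p, q, r, s, t}  [new]
{p, r, t} --b--> {p, q, s, t}  [new]
{p, s} --a--> {p, r, s, t}  [new]
{p, s} --b--> {p, r, s, t}  [seen]
{p, q, r, s, t} --a--> {p, q, r, s, t}  [seen]
{p, q, r, s, t} --b--> {p, q, r, s, t}  [seen]
{p, q, s, t} --a--> {p, q, r, s, t}  [seen]
{p, q, s, t} --b--> {p, q, r, s, t}  [seen]
{p, r, s, t} --a--> {p, q, r, s, t}  [seen]
{p, r, s, t} --b--> {p, q, r, s, t}  [seen]
Reachable DFA states: {p}, {p, r, t}, {p, s}, {p, q, r, s, t}, {p, q, s, t}, {p, r, s, t}.

6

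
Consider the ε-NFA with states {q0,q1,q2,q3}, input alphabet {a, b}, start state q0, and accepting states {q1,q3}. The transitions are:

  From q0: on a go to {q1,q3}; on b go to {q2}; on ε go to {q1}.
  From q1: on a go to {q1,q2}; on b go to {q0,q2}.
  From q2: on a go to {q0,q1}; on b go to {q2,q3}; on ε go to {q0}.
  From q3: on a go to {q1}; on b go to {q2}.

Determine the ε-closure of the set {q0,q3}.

Begin with {q0,q3}.
q0 →ε {q1}; add q1.
ε-closure = {q0,q1,q3}.

{q0,q1,q3}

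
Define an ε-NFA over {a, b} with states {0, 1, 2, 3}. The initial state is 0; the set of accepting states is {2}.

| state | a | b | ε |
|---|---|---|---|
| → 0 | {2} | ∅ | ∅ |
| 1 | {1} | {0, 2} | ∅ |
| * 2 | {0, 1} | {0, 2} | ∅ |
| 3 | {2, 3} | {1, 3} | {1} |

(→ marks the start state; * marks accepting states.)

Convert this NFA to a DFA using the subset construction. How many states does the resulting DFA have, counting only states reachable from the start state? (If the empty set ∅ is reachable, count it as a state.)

Start state of the DFA: {0} (ε-closure of the NFA start).
{0} --a--> {2}  [new]
{0} --b--> ∅  [new]
{2} --a--> {0, 1}  [new]
{2} --b--> {0, 2}  [new]
∅ --a--> ∅  [seen]
∅ --b--> ∅  [seen]
{0, 1} --a--> {1, 2}  [new]
{0, 1} --b--> {0, 2}  [seen]
{0, 2} --a--> {0, 1, 2}  [new]
{0, 2} --b--> {0, 2}  [seen]
{1, 2} --a--> {0, 1}  [seen]
{1, 2} --b--> {0, 2}  [seen]
{0, 1, 2} --a--> {0, 1, 2}  [seen]
{0, 1, 2} --b--> {0, 2}  [seen]
Reachable DFA states: {0}, {2}, ∅, {0, 1}, {0, 2}, {1, 2}, {0, 1, 2}.

7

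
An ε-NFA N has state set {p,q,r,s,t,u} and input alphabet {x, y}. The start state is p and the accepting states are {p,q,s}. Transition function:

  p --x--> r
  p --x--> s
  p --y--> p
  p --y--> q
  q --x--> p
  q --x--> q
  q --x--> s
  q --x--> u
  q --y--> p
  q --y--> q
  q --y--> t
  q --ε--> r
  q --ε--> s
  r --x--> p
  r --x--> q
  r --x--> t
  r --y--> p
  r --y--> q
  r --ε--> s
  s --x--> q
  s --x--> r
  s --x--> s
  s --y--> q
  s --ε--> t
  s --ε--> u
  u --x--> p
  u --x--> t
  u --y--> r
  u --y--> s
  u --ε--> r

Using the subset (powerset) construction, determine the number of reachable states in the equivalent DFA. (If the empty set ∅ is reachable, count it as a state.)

3

Start state of the DFA: {p} (ε-closure of the NFA start).
{p} --x--> {r,s,t,u}  [new]
{p} --y--> {p,q,r,s,t,u}  [new]
{r,s,t,u} --x--> {p,q,r,s,t,u}  [seen]
{r,s,t,u} --y--> {p,q,r,s,t,u}  [seen]
{p,q,r,s,t,u} --x--> {p,q,r,s,t,u}  [seen]
{p,q,r,s,t,u} --y--> {p,q,r,s,t,u}  [seen]
Reachable DFA states: {p}, {r,s,t,u}, {p,q,r,s,t,u}.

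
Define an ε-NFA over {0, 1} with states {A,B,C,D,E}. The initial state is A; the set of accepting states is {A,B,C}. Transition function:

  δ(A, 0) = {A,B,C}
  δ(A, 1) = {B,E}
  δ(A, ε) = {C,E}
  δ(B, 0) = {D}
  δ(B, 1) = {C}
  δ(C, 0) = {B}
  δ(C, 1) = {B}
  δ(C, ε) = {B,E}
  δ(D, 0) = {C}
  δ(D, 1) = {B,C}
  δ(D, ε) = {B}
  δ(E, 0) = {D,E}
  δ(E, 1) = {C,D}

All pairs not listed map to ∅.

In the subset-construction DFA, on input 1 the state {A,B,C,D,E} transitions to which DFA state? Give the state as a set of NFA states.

δ(A,1) = {B,E}; δ(B,1) = {C}; δ(C,1) = {B}; δ(D,1) = {B,C}; δ(E,1) = {C,D}.
Union: {B,C,D,E}.

{B,C,D,E}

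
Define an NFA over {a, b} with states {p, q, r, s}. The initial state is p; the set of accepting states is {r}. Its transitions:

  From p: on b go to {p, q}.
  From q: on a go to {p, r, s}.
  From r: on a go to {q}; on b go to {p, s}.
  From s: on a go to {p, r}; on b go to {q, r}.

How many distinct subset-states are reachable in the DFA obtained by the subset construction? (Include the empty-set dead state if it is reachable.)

Start state of the DFA: {p}.
{p} --a--> ∅  [new]
{p} --b--> {p, q}  [new]
∅ --a--> ∅  [seen]
∅ --b--> ∅  [seen]
{p, q} --a--> {p, r, s}  [new]
{p, q} --b--> {p, q}  [seen]
{p, r, s} --a--> {p, q, r}  [new]
{p, r, s} --b--> {p, q, r, s}  [new]
{p, q, r} --a--> {p, q, r, s}  [seen]
{p, q, r} --b--> {p, q, s}  [new]
{p, q, r, s} --a--> {p, q, r, s}  [seen]
{p, q, r, s} --b--> {p, q, r, s}  [seen]
{p, q, s} --a--> {p, r, s}  [seen]
{p, q, s} --b--> {p, q, r}  [seen]
Reachable DFA states: {p}, ∅, {p, q}, {p, r, s}, {p, q, r}, {p, q, r, s}, {p, q, s}.

7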